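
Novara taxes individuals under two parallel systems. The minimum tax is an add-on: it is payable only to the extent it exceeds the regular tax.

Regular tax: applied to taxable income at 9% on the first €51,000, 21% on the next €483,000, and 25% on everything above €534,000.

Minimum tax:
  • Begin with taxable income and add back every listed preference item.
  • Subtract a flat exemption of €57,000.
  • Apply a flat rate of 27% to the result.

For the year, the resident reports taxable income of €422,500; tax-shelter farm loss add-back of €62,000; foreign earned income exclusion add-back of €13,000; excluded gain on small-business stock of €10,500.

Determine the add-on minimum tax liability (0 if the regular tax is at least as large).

Regular tax:
  €51,000 × 9% = €4,590
  €371,500 × 21% = €78,015
  → €82,605

Minimum tax:
  Adjusted income: €422,500 + €62,000 + €13,000 + €10,500 = €508,000
  Less exemption €57,000 → base €451,000
  €451,000 × 27% = €121,770

Excess of minimum tax over regular tax: €121,770 − €82,605 = €39,165.

€39,165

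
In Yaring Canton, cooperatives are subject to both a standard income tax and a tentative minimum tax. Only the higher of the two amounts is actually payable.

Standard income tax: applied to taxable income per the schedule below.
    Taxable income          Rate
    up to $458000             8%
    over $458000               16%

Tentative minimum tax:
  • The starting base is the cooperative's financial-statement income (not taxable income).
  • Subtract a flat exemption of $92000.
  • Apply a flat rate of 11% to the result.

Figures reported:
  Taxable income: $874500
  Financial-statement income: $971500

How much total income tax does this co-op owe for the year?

$103280

Standard income tax:
  $458000 × 8% = $36640
  $416500 × 16% = $66640
  → $103280

Tentative minimum tax:
  Base (financial-statement income): $971500
  Less exemption $92000 → base $879500
  $879500 × 11% = $96745

$103280 > $96745, so the standard income tax governs.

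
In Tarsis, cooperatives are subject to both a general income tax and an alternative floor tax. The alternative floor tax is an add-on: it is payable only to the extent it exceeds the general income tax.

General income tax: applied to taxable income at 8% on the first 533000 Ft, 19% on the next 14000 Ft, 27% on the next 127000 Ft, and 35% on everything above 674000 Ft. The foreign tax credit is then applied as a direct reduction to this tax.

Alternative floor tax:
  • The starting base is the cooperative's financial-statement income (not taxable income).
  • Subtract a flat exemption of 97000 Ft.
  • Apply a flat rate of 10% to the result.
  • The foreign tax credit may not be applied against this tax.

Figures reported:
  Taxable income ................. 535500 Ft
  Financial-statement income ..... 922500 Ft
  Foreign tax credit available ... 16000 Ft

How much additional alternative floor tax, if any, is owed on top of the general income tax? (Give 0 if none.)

55435 Ft

Alternative floor tax:
  Base (financial-statement income): 922500 Ft
  Less exemption 97000 Ft → base 825500 Ft
  825500 Ft × 10% = 82550 Ft

General income tax:
  533000 Ft × 8% = 42640 Ft
  2500 Ft × 19% = 475 Ft
  → 43115 Ft
  Less foreign tax credit 16000 Ft → 27115 Ft

Excess of alternative floor tax over general income tax: 82550 Ft − 27115 Ft = 55435 Ft.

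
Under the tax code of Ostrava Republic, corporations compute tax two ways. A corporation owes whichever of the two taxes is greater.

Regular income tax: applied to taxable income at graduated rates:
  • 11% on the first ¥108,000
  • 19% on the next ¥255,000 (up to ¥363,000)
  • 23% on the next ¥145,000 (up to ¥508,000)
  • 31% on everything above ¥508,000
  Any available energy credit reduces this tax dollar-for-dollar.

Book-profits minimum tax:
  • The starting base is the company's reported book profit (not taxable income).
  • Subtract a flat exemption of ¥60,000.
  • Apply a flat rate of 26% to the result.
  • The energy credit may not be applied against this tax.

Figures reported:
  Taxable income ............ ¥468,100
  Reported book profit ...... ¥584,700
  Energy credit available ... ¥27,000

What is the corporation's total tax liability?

¥136,422

Book-profits minimum tax:
  Base (reported book profit): ¥584,700
  Less exemption ¥60,000 → base ¥524,700
  ¥524,700 × 26% = ¥136,422

Regular income tax:
  ¥108,000 × 11% = ¥11,880
  ¥255,000 × 19% = ¥48,450
  ¥105,100 × 23% = ¥24,173
  → ¥84,503
  Less energy credit ¥27,000 → ¥57,503

¥136,422 > ¥57,503, so the book-profits minimum tax is the binding amount.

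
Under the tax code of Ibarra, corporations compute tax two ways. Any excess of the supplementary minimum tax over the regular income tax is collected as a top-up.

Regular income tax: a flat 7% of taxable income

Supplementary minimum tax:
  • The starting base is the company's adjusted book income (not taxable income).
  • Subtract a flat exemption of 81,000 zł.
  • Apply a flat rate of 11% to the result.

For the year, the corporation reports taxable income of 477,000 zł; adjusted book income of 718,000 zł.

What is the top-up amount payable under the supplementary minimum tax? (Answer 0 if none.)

Supplementary minimum tax:
  Base (adjusted book income): 718,000 zł
  Less exemption 81,000 zł → base 637,000 zł
  637,000 zł × 11% = 70,070 zł

Regular income tax:
  477,000 zł × 7% = 33,390 zł

Excess of supplementary minimum tax over regular income tax: 70,070 zł − 33,390 zł = 36,680 zł.

36,680 zł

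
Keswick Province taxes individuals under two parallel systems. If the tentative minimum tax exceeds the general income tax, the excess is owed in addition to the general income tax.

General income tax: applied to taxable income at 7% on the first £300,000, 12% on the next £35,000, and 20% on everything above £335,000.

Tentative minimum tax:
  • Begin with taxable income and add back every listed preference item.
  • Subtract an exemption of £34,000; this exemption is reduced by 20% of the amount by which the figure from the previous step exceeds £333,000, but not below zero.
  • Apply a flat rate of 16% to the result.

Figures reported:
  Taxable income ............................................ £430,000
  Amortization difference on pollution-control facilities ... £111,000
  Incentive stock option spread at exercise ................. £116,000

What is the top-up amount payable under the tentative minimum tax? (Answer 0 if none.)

£60,920

Tentative minimum tax:
  Adjusted income: £430,000 + £111,000 + £116,000 = £657,000
  Exemption: 20% × (£657,000 − £333,000) = £64,800 ≥ £34,000, so the exemption is fully phased out
  Base: £657,000 − £0 = £657,000
  £657,000 × 16% = £105,120

General income tax:
  £300,000 × 7% = £21,000
  £35,000 × 12% = £4,200
  £95,000 × 20% = £19,000
  → £44,200

Excess of tentative minimum tax over general income tax: £105,120 − £44,200 = £60,920.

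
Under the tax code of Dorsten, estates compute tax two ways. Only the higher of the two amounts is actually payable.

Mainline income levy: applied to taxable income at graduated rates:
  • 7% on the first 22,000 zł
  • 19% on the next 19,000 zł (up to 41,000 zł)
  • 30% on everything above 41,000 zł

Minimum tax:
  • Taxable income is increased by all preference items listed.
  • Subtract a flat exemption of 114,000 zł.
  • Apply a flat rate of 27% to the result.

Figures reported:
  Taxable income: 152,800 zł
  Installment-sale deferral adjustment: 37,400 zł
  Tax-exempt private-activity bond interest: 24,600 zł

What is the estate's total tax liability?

Mainline income levy:
  22,000 zł × 7% = 1,540 zł
  19,000 zł × 19% = 3,610 zł
  111,800 zł × 30% = 33,540 zł
  → 38,690 zł

Minimum tax:
  Adjusted income: 152,800 zł + 37,400 zł + 24,600 zł = 214,800 zł
  Less exemption 114,000 zł → base 100,800 zł
  100,800 zł × 27% = 27,216 zł

38,690 zł > 27,216 zł, so the mainline income levy governs.

38,690 zł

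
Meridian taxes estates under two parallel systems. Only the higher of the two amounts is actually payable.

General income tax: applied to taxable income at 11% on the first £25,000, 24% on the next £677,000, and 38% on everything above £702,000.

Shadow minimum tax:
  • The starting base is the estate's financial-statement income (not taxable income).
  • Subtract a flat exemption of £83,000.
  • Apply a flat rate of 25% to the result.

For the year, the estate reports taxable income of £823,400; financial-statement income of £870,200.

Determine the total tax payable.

Shadow minimum tax:
  Base (financial-statement income): £870,200
  Less exemption £83,000 → base £787,200
  £787,200 × 25% = £196,800

General income tax:
  £25,000 × 11% = £2,750
  £677,000 × 24% = £162,480
  £121,400 × 38% = £46,132
  → £211,362

£211,362 > £196,800, so the general income tax governs.

£211,362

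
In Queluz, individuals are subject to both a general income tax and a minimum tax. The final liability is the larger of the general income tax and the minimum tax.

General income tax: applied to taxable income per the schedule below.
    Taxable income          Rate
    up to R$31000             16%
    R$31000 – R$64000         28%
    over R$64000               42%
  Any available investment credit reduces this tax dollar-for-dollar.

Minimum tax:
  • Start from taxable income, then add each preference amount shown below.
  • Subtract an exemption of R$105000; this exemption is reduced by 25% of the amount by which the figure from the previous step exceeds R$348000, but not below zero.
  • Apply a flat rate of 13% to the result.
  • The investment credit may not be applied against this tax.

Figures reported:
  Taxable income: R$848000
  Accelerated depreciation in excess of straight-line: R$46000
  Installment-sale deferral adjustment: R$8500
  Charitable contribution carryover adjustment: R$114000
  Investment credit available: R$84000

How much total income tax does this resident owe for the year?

R$259480

General income tax:
  R$31000 × 16% = R$4960
  R$33000 × 28% = R$9240
  R$784000 × 42% = R$329280
  → R$343480
  Less investment credit R$84000 → R$259480

Minimum tax:
  Adjusted income: R$848000 + R$46000 + R$8500 + R$114000 = R$1016500
  Exemption: 25% × (R$1016500 − R$348000) = R$167125 ≥ R$105000, so the exemption is fully phased out
  Base: R$1016500 − R$0 = R$1016500
  R$1016500 × 13% = R$132145

R$259480 > R$132145, so the general income tax governs.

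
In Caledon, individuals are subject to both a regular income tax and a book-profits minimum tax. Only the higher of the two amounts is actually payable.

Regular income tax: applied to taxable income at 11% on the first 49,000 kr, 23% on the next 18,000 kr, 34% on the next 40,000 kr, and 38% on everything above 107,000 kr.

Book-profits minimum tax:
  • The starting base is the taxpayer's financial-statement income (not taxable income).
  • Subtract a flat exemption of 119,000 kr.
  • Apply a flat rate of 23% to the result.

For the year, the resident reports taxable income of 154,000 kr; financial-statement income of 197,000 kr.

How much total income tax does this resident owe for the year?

40,990 kr

Book-profits minimum tax:
  Base (financial-statement income): 197,000 kr
  Less exemption 119,000 kr → base 78,000 kr
  78,000 kr × 23% = 17,940 kr

Regular income tax:
  49,000 kr × 11% = 5,390 kr
  18,000 kr × 23% = 4,140 kr
  40,000 kr × 34% = 13,600 kr
  47,000 kr × 38% = 17,860 kr
  → 40,990 kr

40,990 kr > 17,940 kr, so the regular income tax governs.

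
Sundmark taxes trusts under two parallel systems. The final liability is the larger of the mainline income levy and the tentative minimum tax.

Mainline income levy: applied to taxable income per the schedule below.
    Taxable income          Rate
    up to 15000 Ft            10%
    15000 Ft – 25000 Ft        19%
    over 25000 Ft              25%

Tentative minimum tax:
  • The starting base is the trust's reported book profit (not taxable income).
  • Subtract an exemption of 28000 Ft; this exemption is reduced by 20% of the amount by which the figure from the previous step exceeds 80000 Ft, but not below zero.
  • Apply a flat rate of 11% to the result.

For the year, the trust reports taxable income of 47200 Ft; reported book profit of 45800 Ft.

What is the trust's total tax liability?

8950 Ft

Tentative minimum tax:
  Base (reported book profit): 45800 Ft
  Exemption: 45800 Ft ≤ 80000 Ft, so full 28000 Ft applies
  Base: 45800 Ft − 28000 Ft = 17800 Ft
  17800 Ft × 11% = 1958 Ft

Mainline income levy:
  15000 Ft × 10% = 1500 Ft
  10000 Ft × 19% = 1900 Ft
  22200 Ft × 25% = 5550 Ft
  → 8950 Ft

8950 Ft > 1958 Ft, so the mainline income levy governs.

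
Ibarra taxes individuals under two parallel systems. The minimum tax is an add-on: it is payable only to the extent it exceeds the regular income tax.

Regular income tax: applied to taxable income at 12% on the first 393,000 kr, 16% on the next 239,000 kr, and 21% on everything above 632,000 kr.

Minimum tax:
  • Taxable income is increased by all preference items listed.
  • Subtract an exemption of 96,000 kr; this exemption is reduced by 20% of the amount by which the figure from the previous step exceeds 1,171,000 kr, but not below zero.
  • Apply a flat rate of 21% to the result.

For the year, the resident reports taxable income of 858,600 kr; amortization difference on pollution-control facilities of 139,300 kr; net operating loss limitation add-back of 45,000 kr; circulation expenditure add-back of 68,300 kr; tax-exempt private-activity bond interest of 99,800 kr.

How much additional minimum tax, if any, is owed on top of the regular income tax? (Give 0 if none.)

102,844 kr

Minimum tax:
  Adjusted income: 858,600 kr + 139,300 kr + 45,000 kr + 68,300 kr + 99,800 kr = 1,211,000 kr
  Exemption: 96,000 kr − 20% × (1,211,000 kr − 1,171,000 kr) = 96,000 kr − 8,000 kr = 88,000 kr
  Base: 1,211,000 kr − 88,000 kr = 1,123,000 kr
  1,123,000 kr × 21% = 235,830 kr

Regular income tax:
  393,000 kr × 12% = 47,160 kr
  239,000 kr × 16% = 38,240 kr
  226,600 kr × 21% = 47,586 kr
  → 132,986 kr

Excess of minimum tax over regular income tax: 235,830 kr − 132,986 kr = 102,844 kr.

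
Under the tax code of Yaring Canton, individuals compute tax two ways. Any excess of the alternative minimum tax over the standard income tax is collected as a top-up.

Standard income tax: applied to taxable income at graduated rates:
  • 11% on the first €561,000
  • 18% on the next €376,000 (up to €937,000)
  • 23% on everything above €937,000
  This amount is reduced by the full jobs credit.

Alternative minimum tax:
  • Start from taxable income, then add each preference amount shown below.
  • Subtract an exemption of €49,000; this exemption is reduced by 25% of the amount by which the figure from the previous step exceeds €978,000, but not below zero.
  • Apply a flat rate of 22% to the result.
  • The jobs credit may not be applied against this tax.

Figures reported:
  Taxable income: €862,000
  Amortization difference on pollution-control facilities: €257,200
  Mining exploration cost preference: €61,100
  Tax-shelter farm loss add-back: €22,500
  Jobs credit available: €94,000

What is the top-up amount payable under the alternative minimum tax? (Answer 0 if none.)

€242,726

Alternative minimum tax:
  Adjusted income: €862,000 + €257,200 + €61,100 + €22,500 = €1,202,800
  Exemption: 25% × (€1,202,800 − €978,000) = €56,200 ≥ €49,000, so the exemption is fully phased out
  Base: €1,202,800 − €0 = €1,202,800
  €1,202,800 × 22% = €264,616

Standard income tax:
  €561,000 × 11% = €61,710
  €301,000 × 18% = €54,180
  → €115,890
  Less jobs credit €94,000 → €21,890

Excess of alternative minimum tax over standard income tax: €264,616 − €21,890 = €242,726.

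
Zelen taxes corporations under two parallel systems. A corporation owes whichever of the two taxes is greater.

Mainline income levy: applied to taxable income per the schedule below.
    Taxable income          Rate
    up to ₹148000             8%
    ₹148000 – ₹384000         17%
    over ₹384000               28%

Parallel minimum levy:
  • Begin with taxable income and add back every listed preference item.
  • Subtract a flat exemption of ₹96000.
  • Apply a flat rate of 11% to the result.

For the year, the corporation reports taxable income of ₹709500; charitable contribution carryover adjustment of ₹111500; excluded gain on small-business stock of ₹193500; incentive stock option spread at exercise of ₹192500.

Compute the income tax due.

₹143100

Mainline income levy:
  ₹148000 × 8% = ₹11840
  ₹236000 × 17% = ₹40120
  ₹325500 × 28% = ₹91140
  → ₹143100

Parallel minimum levy:
  Adjusted income: ₹709500 + ₹111500 + ₹193500 + ₹192500 = ₹1207000
  Less exemption ₹96000 → base ₹1111000
  ₹1111000 × 11% = ₹122210

₹143100 > ₹122210, so the mainline income levy governs.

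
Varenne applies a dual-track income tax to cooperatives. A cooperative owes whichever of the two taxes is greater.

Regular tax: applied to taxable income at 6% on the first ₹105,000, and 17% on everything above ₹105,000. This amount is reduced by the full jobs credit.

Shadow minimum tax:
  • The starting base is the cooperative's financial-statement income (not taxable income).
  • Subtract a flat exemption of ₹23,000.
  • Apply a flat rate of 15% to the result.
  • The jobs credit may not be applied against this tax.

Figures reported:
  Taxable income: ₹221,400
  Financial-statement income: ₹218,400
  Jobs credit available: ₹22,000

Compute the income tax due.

Shadow minimum tax:
  Base (financial-statement income): ₹218,400
  Less exemption ₹23,000 → base ₹195,400
  ₹195,400 × 15% = ₹29,310

Regular tax:
  ₹105,000 × 6% = ₹6,300
  ₹116,400 × 17% = ₹19,788
  → ₹26,088
  Less jobs credit ₹22,000 → ₹4,088

₹29,310 > ₹4,088, so the shadow minimum tax is the binding amount.

₹29,310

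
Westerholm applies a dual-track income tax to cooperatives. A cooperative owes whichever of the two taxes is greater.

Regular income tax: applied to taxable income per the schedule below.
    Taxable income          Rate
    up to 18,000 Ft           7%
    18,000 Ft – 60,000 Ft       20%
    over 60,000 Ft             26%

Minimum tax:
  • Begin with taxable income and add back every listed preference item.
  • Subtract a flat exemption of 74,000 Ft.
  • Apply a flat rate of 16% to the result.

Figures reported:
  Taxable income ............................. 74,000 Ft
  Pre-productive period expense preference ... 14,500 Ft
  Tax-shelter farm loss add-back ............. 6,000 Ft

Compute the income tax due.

Regular income tax:
  18,000 Ft × 7% = 1,260 Ft
  42,000 Ft × 20% = 8,400 Ft
  14,000 Ft × 26% = 3,640 Ft
  → 13,300 Ft

Minimum tax:
  Adjusted income: 74,000 Ft + 14,500 Ft + 6,000 Ft = 94,500 Ft
  Less exemption 74,000 Ft → base 20,500 Ft
  20,500 Ft × 16% = 3,280 Ft

13,300 Ft > 3,280 Ft, so the regular income tax governs.

13,300 Ft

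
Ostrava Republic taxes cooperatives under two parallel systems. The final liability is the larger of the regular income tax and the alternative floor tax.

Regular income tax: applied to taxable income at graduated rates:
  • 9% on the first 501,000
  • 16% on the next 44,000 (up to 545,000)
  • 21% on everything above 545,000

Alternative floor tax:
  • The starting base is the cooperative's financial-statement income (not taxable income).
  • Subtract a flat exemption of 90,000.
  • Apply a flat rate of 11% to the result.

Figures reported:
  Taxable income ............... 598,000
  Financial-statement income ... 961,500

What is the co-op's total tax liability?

95,865

Regular income tax:
  501,000 × 9% = 45,090
  44,000 × 16% = 7,040
  53,000 × 21% = 11,130
  → 63,260

Alternative floor tax:
  Base (financial-statement income): 961,500
  Less exemption 90,000 → base 871,500
  871,500 × 11% = 95,865

95,865 > 63,260, so the alternative floor tax is the binding amount.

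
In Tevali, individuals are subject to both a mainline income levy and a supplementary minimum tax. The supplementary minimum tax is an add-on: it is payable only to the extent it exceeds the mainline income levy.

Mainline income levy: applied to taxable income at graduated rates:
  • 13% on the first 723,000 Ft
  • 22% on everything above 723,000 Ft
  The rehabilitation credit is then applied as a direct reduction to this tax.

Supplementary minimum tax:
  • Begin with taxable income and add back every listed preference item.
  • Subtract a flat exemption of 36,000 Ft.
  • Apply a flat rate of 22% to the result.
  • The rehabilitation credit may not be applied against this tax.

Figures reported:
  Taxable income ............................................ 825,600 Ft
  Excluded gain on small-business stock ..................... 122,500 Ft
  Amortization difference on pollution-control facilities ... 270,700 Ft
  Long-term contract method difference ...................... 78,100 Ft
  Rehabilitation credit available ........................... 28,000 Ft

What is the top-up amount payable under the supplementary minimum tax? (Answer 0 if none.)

Supplementary minimum tax:
  Adjusted income: 825,600 Ft + 122,500 Ft + 270,700 Ft + 78,100 Ft = 1,296,900 Ft
  Less exemption 36,000 Ft → base 1,260,900 Ft
  1,260,900 Ft × 22% = 277,398 Ft

Mainline income levy:
  723,000 Ft × 13% = 93,990 Ft
  102,600 Ft × 22% = 22,572 Ft
  → 116,562 Ft
  Less rehabilitation credit 28,000 Ft → 88,562 Ft

Excess of supplementary minimum tax over mainline income levy: 277,398 Ft − 88,562 Ft = 188,836 Ft.

188,836 Ft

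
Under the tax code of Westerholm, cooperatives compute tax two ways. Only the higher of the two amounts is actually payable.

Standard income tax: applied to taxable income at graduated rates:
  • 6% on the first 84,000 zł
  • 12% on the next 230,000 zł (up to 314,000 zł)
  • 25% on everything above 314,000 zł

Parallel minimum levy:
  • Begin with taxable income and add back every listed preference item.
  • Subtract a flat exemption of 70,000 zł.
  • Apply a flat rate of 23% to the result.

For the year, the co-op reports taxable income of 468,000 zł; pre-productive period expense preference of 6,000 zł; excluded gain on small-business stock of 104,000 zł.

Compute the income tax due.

116,840 zł

Standard income tax:
  84,000 zł × 6% = 5,040 zł
  230,000 zł × 12% = 27,600 zł
  154,000 zł × 25% = 38,500 zł
  → 71,140 zł

Parallel minimum levy:
  Adjusted income: 468,000 zł + 6,000 zł + 104,000 zł = 578,000 zł
  Less exemption 70,000 zł → base 508,000 zł
  508,000 zł × 23% = 116,840 zł

116,840 zł > 71,140 zł, so the parallel minimum levy is the binding amount.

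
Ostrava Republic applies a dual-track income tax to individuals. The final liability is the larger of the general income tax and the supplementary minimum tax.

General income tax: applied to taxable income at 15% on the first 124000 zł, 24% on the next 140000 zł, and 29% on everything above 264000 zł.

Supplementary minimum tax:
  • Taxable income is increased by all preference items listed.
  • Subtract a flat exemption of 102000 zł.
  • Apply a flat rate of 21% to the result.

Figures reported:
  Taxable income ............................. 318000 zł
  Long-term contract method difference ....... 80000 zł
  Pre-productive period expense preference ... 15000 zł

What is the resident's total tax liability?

67860 zł

General income tax:
  124000 zł × 15% = 18600 zł
  140000 zł × 24% = 33600 zł
  54000 zł × 29% = 15660 zł
  → 67860 zł

Supplementary minimum tax:
  Adjusted income: 318000 zł + 80000 zł + 15000 zł = 413000 zł
  Less exemption 102000 zł → base 311000 zł
  311000 zł × 21% = 65310 zł

67860 zł > 65310 zł, so the general income tax governs.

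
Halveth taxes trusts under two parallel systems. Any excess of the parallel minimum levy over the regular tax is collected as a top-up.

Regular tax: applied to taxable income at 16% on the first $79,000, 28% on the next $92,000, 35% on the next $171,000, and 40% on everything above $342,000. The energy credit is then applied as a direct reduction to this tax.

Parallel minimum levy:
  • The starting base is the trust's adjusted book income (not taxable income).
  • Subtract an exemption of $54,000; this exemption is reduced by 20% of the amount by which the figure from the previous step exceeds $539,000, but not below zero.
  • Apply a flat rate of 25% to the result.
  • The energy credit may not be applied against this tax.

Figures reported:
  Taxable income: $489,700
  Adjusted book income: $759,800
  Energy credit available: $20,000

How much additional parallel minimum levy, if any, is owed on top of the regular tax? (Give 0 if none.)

$50,160

Regular tax:
  $79,000 × 16% = $12,640
  $92,000 × 28% = $25,760
  $171,000 × 35% = $59,850
  $147,700 × 40% = $59,080
  → $157,330
  Less energy credit $20,000 → $137,330

Parallel minimum levy:
  Base (adjusted book income): $759,800
  Exemption: $54,000 − 20% × ($759,800 − $539,000) = $54,000 − $44,160 = $9,840
  Base: $759,800 − $9,840 = $749,960
  $749,960 × 25% = $187,490

Excess of parallel minimum levy over regular tax: $187,490 − $137,330 = $50,160.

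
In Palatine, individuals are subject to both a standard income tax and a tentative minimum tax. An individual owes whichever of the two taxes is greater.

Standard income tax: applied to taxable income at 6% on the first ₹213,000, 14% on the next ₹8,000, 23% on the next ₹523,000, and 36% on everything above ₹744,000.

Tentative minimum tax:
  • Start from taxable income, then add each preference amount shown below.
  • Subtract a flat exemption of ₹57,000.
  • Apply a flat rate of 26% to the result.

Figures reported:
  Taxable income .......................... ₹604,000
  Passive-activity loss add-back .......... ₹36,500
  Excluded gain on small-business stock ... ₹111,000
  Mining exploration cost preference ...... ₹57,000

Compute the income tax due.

Standard income tax:
  ₹213,000 × 6% = ₹12,780
  ₹8,000 × 14% = ₹1,120
  ₹383,000 × 23% = ₹88,090
  → ₹101,990

Tentative minimum tax:
  Adjusted income: ₹604,000 + ₹36,500 + ₹111,000 + ₹57,000 = ₹808,500
  Less exemption ₹57,000 → base ₹751,500
  ₹751,500 × 26% = ₹195,390

₹195,390 > ₹101,990, so the tentative minimum tax is the binding amount.

₹195,390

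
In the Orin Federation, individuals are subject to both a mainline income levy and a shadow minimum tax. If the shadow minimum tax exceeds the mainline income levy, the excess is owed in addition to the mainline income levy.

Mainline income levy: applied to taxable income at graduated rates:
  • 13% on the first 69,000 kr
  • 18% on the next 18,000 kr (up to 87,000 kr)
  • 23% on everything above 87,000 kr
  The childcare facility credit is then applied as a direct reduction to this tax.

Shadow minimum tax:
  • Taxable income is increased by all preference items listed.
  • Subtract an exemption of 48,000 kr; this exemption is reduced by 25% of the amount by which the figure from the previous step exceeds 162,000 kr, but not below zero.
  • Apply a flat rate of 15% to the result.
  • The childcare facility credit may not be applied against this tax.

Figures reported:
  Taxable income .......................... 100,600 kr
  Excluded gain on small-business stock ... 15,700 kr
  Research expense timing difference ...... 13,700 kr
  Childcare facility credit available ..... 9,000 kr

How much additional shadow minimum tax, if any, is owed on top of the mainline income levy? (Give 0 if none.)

Shadow minimum tax:
  Adjusted income: 100,600 kr + 15,700 kr + 13,700 kr = 130,000 kr
  Exemption: 130,000 kr ≤ 162,000 kr, so full 48,000 kr applies
  Base: 130,000 kr − 48,000 kr = 82,000 kr
  82,000 kr × 15% = 12,300 kr

Mainline income levy:
  69,000 kr × 13% = 8,970 kr
  18,000 kr × 18% = 3,240 kr
  13,600 kr × 23% = 3,128 kr
  → 15,338 kr
  Less childcare facility credit 9,000 kr → 6,338 kr

Excess of shadow minimum tax over mainline income levy: 12,300 kr − 6,338 kr = 5,962 kr.

5,962 kr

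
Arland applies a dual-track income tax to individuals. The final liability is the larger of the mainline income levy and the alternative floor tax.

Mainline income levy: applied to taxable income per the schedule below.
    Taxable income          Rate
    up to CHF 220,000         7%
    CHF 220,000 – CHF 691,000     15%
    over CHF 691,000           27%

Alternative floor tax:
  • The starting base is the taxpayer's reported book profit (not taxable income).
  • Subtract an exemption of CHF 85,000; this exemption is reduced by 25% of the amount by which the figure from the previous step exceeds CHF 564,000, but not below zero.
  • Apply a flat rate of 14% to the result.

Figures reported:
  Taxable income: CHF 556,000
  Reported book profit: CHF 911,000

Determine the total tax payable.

Alternative floor tax:
  Base (reported book profit): CHF 911,000
  Exemption: 25% × (CHF 911,000 − CHF 564,000) = CHF 86,750 ≥ CHF 85,000, so the exemption is fully phased out
  Base: CHF 911,000 − CHF 0 = CHF 911,000
  CHF 911,000 × 14% = CHF 127,540

Mainline income levy:
  CHF 220,000 × 7% = CHF 15,400
  CHF 336,000 × 15% = CHF 50,400
  → CHF 65,800

CHF 127,540 > CHF 65,800, so the alternative floor tax is the binding amount.

CHF 127,540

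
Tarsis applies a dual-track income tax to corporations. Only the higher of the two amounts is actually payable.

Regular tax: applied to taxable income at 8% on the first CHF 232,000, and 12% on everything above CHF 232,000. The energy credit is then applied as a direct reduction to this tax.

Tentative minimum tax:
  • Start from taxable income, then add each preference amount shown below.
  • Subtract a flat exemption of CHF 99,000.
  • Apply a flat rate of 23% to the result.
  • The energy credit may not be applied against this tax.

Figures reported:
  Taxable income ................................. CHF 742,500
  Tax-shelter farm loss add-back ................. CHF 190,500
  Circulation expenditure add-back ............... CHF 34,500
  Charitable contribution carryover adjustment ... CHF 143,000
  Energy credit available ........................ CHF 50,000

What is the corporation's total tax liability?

CHF 232,645

Regular tax:
  CHF 232,000 × 8% = CHF 18,560
  CHF 510,500 × 12% = CHF 61,260
  → CHF 79,820
  Less energy credit CHF 50,000 → CHF 29,820

Tentative minimum tax:
  Adjusted income: CHF 742,500 + CHF 190,500 + CHF 34,500 + CHF 143,000 = CHF 1,110,500
  Less exemption CHF 99,000 → base CHF 1,011,500
  CHF 1,011,500 × 23% = CHF 232,645

CHF 232,645 > CHF 29,820, so the tentative minimum tax is the binding amount.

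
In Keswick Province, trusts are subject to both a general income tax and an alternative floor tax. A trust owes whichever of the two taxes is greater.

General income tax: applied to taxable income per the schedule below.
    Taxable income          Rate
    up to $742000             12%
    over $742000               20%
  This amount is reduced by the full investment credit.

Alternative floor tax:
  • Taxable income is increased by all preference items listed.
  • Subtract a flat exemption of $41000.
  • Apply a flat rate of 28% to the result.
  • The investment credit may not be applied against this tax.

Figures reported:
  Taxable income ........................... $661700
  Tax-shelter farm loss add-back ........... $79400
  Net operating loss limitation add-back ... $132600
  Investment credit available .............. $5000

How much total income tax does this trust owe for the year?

$233156

Alternative floor tax:
  Adjusted income: $661700 + $79400 + $132600 = $873700
  Less exemption $41000 → base $832700
  $832700 × 28% = $233156

General income tax:
  $661700 × 12% = $79404
  Less investment credit $5000 → $74404

$233156 > $74404, so the alternative floor tax is the binding amount.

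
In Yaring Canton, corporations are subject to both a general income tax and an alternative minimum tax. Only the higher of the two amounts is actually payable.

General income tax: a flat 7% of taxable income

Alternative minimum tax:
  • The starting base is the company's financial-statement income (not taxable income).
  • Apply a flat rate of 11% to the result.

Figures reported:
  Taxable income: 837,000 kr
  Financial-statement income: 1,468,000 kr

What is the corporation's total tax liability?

161,480 kr

General income tax:
  837,000 kr × 7% = 58,590 kr

Alternative minimum tax:
  Base (financial-statement income): 1,468,000 kr
  1,468,000 kr × 11% = 161,480 kr

161,480 kr > 58,590 kr, so the alternative minimum tax is the binding amount.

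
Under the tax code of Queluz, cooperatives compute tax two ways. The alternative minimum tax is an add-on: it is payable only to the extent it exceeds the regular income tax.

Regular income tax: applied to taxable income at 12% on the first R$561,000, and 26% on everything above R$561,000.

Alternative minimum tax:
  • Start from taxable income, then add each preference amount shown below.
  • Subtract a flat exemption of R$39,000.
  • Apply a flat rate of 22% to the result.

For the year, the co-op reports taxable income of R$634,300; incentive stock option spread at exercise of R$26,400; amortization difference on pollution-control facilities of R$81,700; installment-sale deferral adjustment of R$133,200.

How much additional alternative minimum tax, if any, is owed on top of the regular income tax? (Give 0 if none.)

Regular income tax:
  R$561,000 × 12% = R$67,320
  R$73,300 × 26% = R$19,058
  → R$86,378

Alternative minimum tax:
  Adjusted income: R$634,300 + R$26,400 + R$81,700 + R$133,200 = R$875,600
  Less exemption R$39,000 → base R$836,600
  R$836,600 × 22% = R$184,052

Excess of alternative minimum tax over regular income tax: R$184,052 − R$86,378 = R$97,674.

R$97,674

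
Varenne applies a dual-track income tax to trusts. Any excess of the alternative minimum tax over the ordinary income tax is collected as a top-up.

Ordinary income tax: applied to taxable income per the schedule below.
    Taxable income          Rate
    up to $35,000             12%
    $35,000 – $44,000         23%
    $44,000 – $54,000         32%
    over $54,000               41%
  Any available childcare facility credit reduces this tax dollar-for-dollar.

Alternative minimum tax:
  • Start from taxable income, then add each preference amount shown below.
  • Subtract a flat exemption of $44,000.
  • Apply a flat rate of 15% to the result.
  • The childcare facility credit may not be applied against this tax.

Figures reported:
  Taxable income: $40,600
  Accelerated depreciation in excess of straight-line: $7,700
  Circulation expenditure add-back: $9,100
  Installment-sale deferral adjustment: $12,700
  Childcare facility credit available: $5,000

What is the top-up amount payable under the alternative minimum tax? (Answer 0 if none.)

$3,427

Ordinary income tax:
  $35,000 × 12% = $4,200
  $5,600 × 23% = $1,288
  → $5,488
  Less childcare facility credit $5,000 → $488

Alternative minimum tax:
  Adjusted income: $40,600 + $7,700 + $9,100 + $12,700 = $70,100
  Less exemption $44,000 → base $26,100
  $26,100 × 15% = $3,915

Excess of alternative minimum tax over ordinary income tax: $3,915 − $488 = $3,427.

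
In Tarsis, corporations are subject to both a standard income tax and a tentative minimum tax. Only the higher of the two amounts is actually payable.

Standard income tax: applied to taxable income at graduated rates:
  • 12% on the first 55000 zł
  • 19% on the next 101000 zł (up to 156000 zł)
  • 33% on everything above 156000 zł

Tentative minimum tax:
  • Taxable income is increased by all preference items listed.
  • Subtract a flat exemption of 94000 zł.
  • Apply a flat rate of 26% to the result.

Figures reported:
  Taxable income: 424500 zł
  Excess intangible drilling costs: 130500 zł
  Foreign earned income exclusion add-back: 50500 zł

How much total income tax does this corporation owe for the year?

132990 zł

Standard income tax:
  55000 zł × 12% = 6600 zł
  101000 zł × 19% = 19190 zł
  268500 zł × 33% = 88605 zł
  → 114395 zł

Tentative minimum tax:
  Adjusted income: 424500 zł + 130500 zł + 50500 zł = 605500 zł
  Less exemption 94000 zł → base 511500 zł
  511500 zł × 26% = 132990 zł

132990 zł > 114395 zł, so the tentative minimum tax is the binding amount.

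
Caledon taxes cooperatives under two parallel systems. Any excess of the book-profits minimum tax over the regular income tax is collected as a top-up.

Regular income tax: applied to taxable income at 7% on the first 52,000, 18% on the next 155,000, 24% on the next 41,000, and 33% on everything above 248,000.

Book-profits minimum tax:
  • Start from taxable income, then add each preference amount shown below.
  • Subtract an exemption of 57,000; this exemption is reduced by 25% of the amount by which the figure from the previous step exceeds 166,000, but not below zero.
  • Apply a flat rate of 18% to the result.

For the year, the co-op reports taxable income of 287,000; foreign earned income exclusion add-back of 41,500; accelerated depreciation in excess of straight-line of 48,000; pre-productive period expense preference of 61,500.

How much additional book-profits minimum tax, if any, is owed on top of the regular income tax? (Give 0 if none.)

Regular income tax:
  52,000 × 7% = 3,640
  155,000 × 18% = 27,900
  41,000 × 24% = 9,840
  39,000 × 33% = 12,870
  → 54,250

Book-profits minimum tax:
  Adjusted income: 287,000 + 41,500 + 48,000 + 61,500 = 438,000
  Exemption: 25% × (438,000 − 166,000) = 68,000 ≥ 57,000, so the exemption is fully phased out
  Base: 438,000 − 0 = 438,000
  438,000 × 18% = 78,840

Excess of book-profits minimum tax over regular income tax: 78,840 − 54,250 = 24,590.

24,590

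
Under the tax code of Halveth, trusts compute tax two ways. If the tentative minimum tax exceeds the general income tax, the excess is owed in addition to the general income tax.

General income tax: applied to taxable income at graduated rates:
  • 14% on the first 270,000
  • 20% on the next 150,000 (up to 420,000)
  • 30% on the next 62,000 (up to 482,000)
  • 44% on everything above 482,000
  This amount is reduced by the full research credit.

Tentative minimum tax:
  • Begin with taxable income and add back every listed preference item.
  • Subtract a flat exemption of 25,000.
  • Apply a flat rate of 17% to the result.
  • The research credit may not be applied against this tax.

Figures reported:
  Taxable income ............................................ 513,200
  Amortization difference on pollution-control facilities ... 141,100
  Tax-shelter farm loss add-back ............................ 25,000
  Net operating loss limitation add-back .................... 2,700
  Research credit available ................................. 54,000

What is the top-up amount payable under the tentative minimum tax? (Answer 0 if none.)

General income tax:
  270,000 × 14% = 37,800
  150,000 × 20% = 30,000
  62,000 × 30% = 18,600
  31,200 × 44% = 13,728
  → 100,128
  Less research credit 54,000 → 46,128

Tentative minimum tax:
  Adjusted income: 513,200 + 141,100 + 25,000 + 2,700 = 682,000
  Less exemption 25,000 → base 657,000
  657,000 × 17% = 111,690

Excess of tentative minimum tax over general income tax: 111,690 − 46,128 = 65,562.

65,562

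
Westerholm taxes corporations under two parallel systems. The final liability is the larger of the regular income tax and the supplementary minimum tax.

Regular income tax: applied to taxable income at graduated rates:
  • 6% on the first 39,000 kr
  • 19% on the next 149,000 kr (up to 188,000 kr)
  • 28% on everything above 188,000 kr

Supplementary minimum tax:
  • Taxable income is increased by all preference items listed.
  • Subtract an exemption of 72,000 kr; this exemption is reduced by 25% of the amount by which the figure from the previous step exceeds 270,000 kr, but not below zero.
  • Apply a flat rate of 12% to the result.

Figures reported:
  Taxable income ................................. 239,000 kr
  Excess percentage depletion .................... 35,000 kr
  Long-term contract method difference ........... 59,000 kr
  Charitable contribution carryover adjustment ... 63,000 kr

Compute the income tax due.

Supplementary minimum tax:
  Adjusted income: 239,000 kr + 35,000 kr + 59,000 kr + 63,000 kr = 396,000 kr
  Exemption: 72,000 kr − 25% × (396,000 kr − 270,000 kr) = 72,000 kr − 31,500 kr = 40,500 kr
  Base: 396,000 kr − 40,500 kr = 355,500 kr
  355,500 kr × 12% = 42,660 kr

Regular income tax:
  39,000 kr × 6% = 2,340 kr
  149,000 kr × 19% = 28,310 kr
  51,000 kr × 28% = 14,280 kr
  → 44,930 kr

44,930 kr > 42,660 kr, so the regular income tax governs.

44,930 kr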